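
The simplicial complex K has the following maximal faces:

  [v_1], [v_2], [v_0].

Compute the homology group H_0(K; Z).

H_0 = Z^3.

Fix the vertex order v_0 < v_1 < v_2 and write every simplex with vertices in increasing order. Then dim K = 0 and the simplices of K are:

  0-simplices (3): [v_0], [v_1], [v_2]

giving chain groups C_0 ≅ Z^3.

Computing H_k = (kernel of ∂_k) / (image of ∂_{k+1}):

  H_0: rank C_0 − rank ∂_1 = 3 − 0 = 3, and there is no ∂_1, so H_0 ≅ Z^3.

(K is a triangulation of a set of 3 points.)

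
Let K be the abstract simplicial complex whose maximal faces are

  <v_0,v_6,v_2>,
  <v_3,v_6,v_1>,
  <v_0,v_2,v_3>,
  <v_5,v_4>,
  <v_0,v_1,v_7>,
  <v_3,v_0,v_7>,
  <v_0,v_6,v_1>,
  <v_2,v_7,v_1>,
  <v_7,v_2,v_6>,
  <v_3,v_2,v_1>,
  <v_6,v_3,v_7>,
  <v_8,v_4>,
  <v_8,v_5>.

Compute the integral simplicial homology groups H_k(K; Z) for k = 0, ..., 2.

Take the total order v_0 < v_1 < v_2 < v_3 < v_4 < v_5 < v_6 < v_7 < v_8 on the vertex set. Then K (dimension 2) consists of the simplices:

  0-simplices (9): [v_0], [v_1], [v_2], [v_3], [v_4], [v_5], [v_6], [v_7], [v_8]
  1-simplices (18): (18 of them)
  2-simplices (10): [v_0,v_1,v_6], [v_0,v_1,v_7], [v_0,v_2,v_3], [v_0,v_2,v_6], [v_0,v_3,v_7], [v_1,v_2,v_3], [v_1,v_2,v_7], [v_1,v_3,v_6], [v_2,v_6,v_7], [v_3,v_6,v_7]

so the chain groups are C_0 ≅ Z^9, C_1 ≅ Z^18, C_2 ≅ Z^10.

The boundary map ∂_1: C_1 → C_0 is given by ∂[p,q] = [q] − [p]. For instance
  ∂[v_0,v_1] = [v_1] − [v_0].
The 9×18 boundary matrix has rank 7 and Smith normal form diag(1,1,1,1,1,1,1).

The boundary map ∂_2: C_2 → C_1 acts by ∂[p,q,r] = [q,r] − [p,r] + [p,q]. For instance
  ∂[v_0,v_2,v_6] = [v_2,v_6] − [v_0,v_6] + [v_0,v_2],
  ∂[v_1,v_2,v_3] = [v_2,v_3] − [v_1,v_3] + [v_1,v_2].
The 18×10 boundary matrix has rank 10 and Smith normal form diag(1,1,1,1,1,1,1,1,1,2).

From H_k ≅ ker(∂_k) / im(∂_{k+1}) we obtain:

  H_0: rank C_0 − rank ∂_1 = 9 − 7 = 2, and the invariant factors of ∂_1 are all 1, so H_0 ≅ Z^2.
  H_1: rank ker ∂_1 − rank ∂_2 = (18 − 7) − 10 = 1, and ∂_2 has invariant factor 2 > 1, so H_1 ≅ Z × Z/2.
  H_2: rank ker ∂_2 − rank ∂_3 = (10 − 10) − 0 = 0, and there is no ∂_3, so H_2 ≅ 0.

(K is a triangulation of the disjoint union of the circle S^1 and the real projective plane RP^2.)

H_0 ≅ Z^2,  H_1 ≅ Z × Z/2,  H_2 = 0.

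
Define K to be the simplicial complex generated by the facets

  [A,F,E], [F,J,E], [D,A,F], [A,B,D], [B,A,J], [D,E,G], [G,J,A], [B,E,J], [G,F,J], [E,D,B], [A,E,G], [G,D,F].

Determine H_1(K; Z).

Order the vertices as A < B < D < E < F < G < J. Listing each simplex with vertices in this order, K has dimension 2 with simplices:

  0-simplices (7): A, B, D, E, F, G, J
  1-simplices (18): AB, AD, AE, AF, AG, AJ, BD, BE, BJ, DE, DF, DG, EF, EG, EJ, FG, FJ, GJ
  2-simplices (12): ABD, ABJ, ADF, AEF, AEG, AGJ, BDE, BEJ, DEG, DFG, EFJ, FGJ

so the chain groups are C_0 ≅ Z^7, C_1 ≅ Z^18, C_2 ≅ Z^12.

∂_1: C_1 → C_0 is given by ∂[p,q] = [q] − [p]. For instance
  ∂EG = G − E.
As a 7×18 matrix over Z this has rank 6, with invariant factors (1,1,1,1,1,1).

Boundary ∂_2: C_2 → C_1 acts by ∂[p,q,r] = [q,r] − [p,r] + [p,q]. For instance
  ∂ABJ = BJ − AJ + AB,
  ∂AEF = EF − AF + AE.
As a 18×12 matrix over Z this has rank 12, with invariant factors (1,1,1,1,1,1,1,1,1,1,1,2).

Reading off H_k = ker ∂_k / im ∂_{k+1}:

  H_1: rank ker ∂_1 − rank ∂_2 = (18 − 6) − 12 = 0, and ∂_2 has invariant factor 2 > 1, so H_1 = Z/2.

H_1 ≅ Z/2.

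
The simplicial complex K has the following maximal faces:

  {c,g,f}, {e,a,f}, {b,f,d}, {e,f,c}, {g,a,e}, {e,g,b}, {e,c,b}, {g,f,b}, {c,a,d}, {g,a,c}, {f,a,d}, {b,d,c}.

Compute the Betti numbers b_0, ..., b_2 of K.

b_0 = 1, b_1 = 0, b_2 = 0.

We work with the vertex ordering a < b < c < d < e < f < g. The simplices of K, each written with vertices in increasing order, are:

  0-simplices (7): a, b, c, d, e, f, g
  1-simplices (18): ac, ad, ae, af, ag, bc, bd, be, bf, bg, cd, ce, cf, cg, df, ef, eg, fg
  2-simplices (12): acd, acg, adf, aef, aeg, bcd, bce, bdf, beg, bfg, cef, cfg

so the chain groups are C_0 ≅ Z^7, C_1 ≅ Z^18, C_2 ≅ Z^12.

∂_1: C_1 → C_0 maps an edge to its endpoints' difference, ∂[p,q] = q − p.
The resulting 7×18 matrix has rank 6, and its Smith normal form has invariant factors (1,1,1,1,1,1).

Boundary ∂_2: C_2 → C_1 acts by ∂[p,q,r] = [q,r] − [p,r] + [p,q]. For instance
  ∂acg = cg − ag + ac,
  ∂adf = df − af + ad.
As a 18×12 matrix over Z this has rank 12, with invariant factors (1,1,1,1,1,1,1,1,1,1,1,2).

Reading off H_k = ker ∂_k / im ∂_{k+1}:

  H_0: rank C_0 − rank ∂_1 = 7 − 6 = 1, and the invariant factors of ∂_1 are all 1, so H_0 ≅ Z.
  H_1: rank ker ∂_1 − rank ∂_2 = (18 − 6) − 12 = 0, and ∂_2 has invariant factor 2 > 1, so H_1 ≅ Z/2.
  H_2: rank ker ∂_2 − rank ∂_3 = (12 − 12) − 0 = 0, and there is no ∂_3, so H_2 ≅ 0.

(K is a triangulation of the real projective plane RP^2.)

Hence the Betti numbers are b_0 = 1, b_1 = 0, b_2 = 0.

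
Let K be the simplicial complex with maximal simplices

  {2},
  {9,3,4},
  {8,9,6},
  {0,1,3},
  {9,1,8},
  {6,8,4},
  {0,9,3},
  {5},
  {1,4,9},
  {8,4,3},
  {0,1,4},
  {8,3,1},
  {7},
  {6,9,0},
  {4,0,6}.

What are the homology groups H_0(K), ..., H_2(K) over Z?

H_0 ≅ Z^4,  H_1 ≅ Z/2,  H_2 = 0.

We work with the vertex ordering 0 < 1 < 2 < 3 < 4 < 5 < 6 < 7 < 8 < 9. The simplices of K, each written with vertices in increasing order, are:

  0-simplices (10): [0], [1], [2], [3], [4], [5], [6], [7], [8], [9]
  1-simplices (18): [0,1], [0,3], [0,4], [0,6], [0,9], [1,3], [1,4], [1,8], [1,9], [3,4], [3,8], [3,9], [4,6], [4,8], [4,9], [6,8], [6,9], [8,9]
  2-simplices (12): [0,1,3], [0,1,4], [0,3,9], [0,4,6], [0,6,9], [1,3,8], [1,4,9], [1,8,9], [3,4,8], [3,4,9], [4,6,8], [6,8,9]

so the chain groups are C_0 ≅ Z^10, C_1 ≅ Z^18, C_2 ≅ Z^12.

The boundary map ∂_1: C_1 → C_0 is given by ∂[p,q] = [q] − [p].
The 10×18 boundary matrix has rank 6 and Smith normal form diag(1,1,1,1,1,1).

∂_2: C_2 → C_1 acts by ∂[p,q,r] = [q,r] − [p,r] + [p,q]. For instance
  ∂[0,4,6] = [4,6] − [0,6] + [0,4],
  ∂[4,6,8] = [6,8] − [4,8] + [4,6].
This gives a 18×12 integer matrix of rank 12; reducing to Smith normal form yields diagonal entries (1,1,1,1,1,1,1,1,1,1,1,2).

Now H_k = ker ∂_k / im ∂_{k+1}, so:

  H_0: rank C_0 − rank ∂_1 = 10 − 6 = 4, and the invariant factors of ∂_1 are all 1, so H_0 ≅ Z^4.
  H_1: rank ker ∂_1 − rank ∂_2 = (18 − 6) − 12 = 0, and ∂_2 has invariant factor 2 > 1, so H_1 ≅ Z/2.
  H_2: rank ker ∂_2 − rank ∂_3 = (12 − 12) − 0 = 0, and there is no ∂_3, so H_2 ≅ 0.

As a check, the Euler characteristic is 10 − 18 + 12 = 4, which agrees with 4 − 0 + 0 = 4.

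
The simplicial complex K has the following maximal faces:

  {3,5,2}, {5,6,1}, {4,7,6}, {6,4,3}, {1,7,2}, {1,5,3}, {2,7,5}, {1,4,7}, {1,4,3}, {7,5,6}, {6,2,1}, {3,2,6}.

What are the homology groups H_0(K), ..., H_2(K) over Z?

H_0 ≅ Z,  H_1 ≅ Z/2,  H_2 = 0.

Take the total order 1 < 2 < 3 < 4 < 5 < 6 < 7 on the vertex set. Then K (dimension 2) consists of the simplices:

  0-simplices (7): [1], [2], [3], [4], [5], [6], [7]
  1-simplices (18): [1,2], [1,3], [1,4], [1,5], [1,6], [1,7], [2,3], [2,5], [2,6], [2,7], [3,4], [3,5], [3,6], [4,6], [4,7], [5,6], [5,7], [6,7]
  2-simplices (12): [1,2,6], [1,2,7], [1,3,4], [1,3,5], [1,4,7], [1,5,6], [2,3,5], [2,3,6], [2,5,7], [3,4,6], [4,6,7], [5,6,7]

Hence C_0 ≅ Z^7, C_1 ≅ Z^18, C_2 ≅ Z^12.

The boundary map ∂_1: C_1 → C_0 sends each edge [p,q] (with p < q) to q − p. For instance
  ∂[1,2] = [2] − [1].
This gives a 7×18 integer matrix of rank 6; reducing to Smith normal form yields diagonal entries (1,1,1,1,1,1).

∂_2: C_2 → C_1 maps a triangle to the signed sum of its edges. For instance
  ∂[4,6,7] = [6,7] − [4,7] + [4,6],
  ∂[1,2,6] = [2,6] − [1,6] + [1,2].
The resulting 18×12 matrix has rank 12, and its Smith normal form has invariant factors (1,1,1,1,1,1,1,1,1,1,1,2).

From H_k ≅ ker(∂_k) / im(∂_{k+1}) we obtain:

  H_0: rank C_0 − rank ∂_1 = 7 − 6 = 1, and the invariant factors of ∂_1 are all 1, so H_0 ≅ Z.
  H_1: rank ker ∂_1 − rank ∂_2 = (18 − 6) − 12 = 0, and ∂_2 has invariant factor 2 > 1, so H_1 ≅ Z/2.
  H_2: rank ker ∂_2 − rank ∂_3 = (12 − 12) − 0 = 0, and there is no ∂_3, so H_2 ≅ 0.

As a check, the Euler characteristic is 7 − 18 + 12 = 1, which agrees with 1 − 0 + 0 = 1.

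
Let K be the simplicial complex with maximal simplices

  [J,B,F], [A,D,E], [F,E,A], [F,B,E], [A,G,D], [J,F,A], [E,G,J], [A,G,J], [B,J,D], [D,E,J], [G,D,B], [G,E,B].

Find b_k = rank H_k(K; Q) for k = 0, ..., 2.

b_0 = 1, b_1 = 0, b_2 = 0.

Fix the vertex order A < B < D < E < F < G < J and write every simplex with vertices in increasing order. Then dim K = 2 and the simplices of K are:

  0-simplices (7): A, B, D, E, F, G, J
  1-simplices (18): AD, AE, AF, AG, AJ, BD, BE, BF, BG, BJ, DE, DG, DJ, EF, EG, EJ, FJ, GJ
  2-simplices (12): ADE, ADG, AEF, AFJ, AGJ, BDG, BDJ, BEF, BEG, BFJ, DEJ, EGJ

Hence C_0 ≅ Z^7, C_1 ≅ Z^18, C_2 ≅ Z^12.

The boundary map ∂_1: C_1 → C_0 maps an edge to its endpoints' difference, ∂[p,q] = q − p. For instance
  ∂GJ = J − G.
This gives a 7×18 integer matrix of rank 6; reducing to Smith normal form yields diagonal entries (1,1,1,1,1,1).

Boundary ∂_2: C_2 → C_1 sends each 2-simplex [p,q,r] to [q,r] − [p,r] + [p,q]. For instance
  ∂BFJ = FJ − BJ + BF,
  ∂BEF = EF − BF + BE.
This gives a 18×12 integer matrix of rank 12; reducing to Smith normal form yields diagonal entries (1,1,1,1,1,1,1,1,1,1,1,2).

Reading off H_k = ker ∂_k / im ∂_{k+1}:

  H_0: rank C_0 − rank ∂_1 = 7 − 6 = 1, and the invariant factors of ∂_1 are all 1, so H_0 ≅ Z.
  H_1: rank ker ∂_1 − rank ∂_2 = (18 − 6) − 12 = 0, and ∂_2 has invariant factor 2 > 1, so H_1 ≅ Z/2Z.
  H_2: rank ker ∂_2 − rank ∂_3 = (12 − 12) − 0 = 0, and there is no ∂_3, so H_2 ≅ 0.

Hence the Betti numbers are b_0 = 1, b_1 = 0, b_2 = 0.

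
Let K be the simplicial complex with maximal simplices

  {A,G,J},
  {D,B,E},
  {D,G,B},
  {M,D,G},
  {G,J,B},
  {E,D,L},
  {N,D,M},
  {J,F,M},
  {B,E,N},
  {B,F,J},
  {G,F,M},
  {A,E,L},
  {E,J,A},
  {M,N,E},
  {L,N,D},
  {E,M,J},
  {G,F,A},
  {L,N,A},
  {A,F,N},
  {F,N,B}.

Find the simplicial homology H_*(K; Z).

Order the vertices as A < B < D < E < F < G < J < L < M < N. Listing each simplex with vertices in this order, K has dimension 2 with simplices:

  0-simplices (10): A, B, D, E, F, G, J, L, M, N
  1-simplices (30): AE, AF, AG, AJ, AL, AN, BD, BE, BF, BG, BJ, BN, DE, DG, DL, DM, DN, EJ, EL, EM, EN, FG, FJ, FM, FN, GJ, GM, JM, LN, MN
  2-simplices (20): AEJ, AEL, AFG, AFN, AGJ, ALN, BDE, BDG, BEN, BFJ, BFN, BGJ, DEL, DGM, DLN, DMN, EJM, EMN, FGM, FJM

so the chain groups are C_0 ≅ Z^10, C_1 ≅ Z^30, C_2 ≅ Z^20.

The boundary map ∂_1: C_1 → C_0 maps an edge to its endpoints' difference, ∂[p,q] = q − p. For instance
  ∂DN = N − D.
The 10×30 boundary matrix has rank 9 and Smith normal form diag(1,1,1,1,1,1,1,1,1).

The boundary map ∂_2: C_2 → C_1 sends each 2-simplex [p,q,r] to [q,r] − [p,r] + [p,q]. For instance
  ∂BEN = EN − BN + BE,
  ∂EJM = JM − EM + EJ.
The 30×20 boundary matrix has rank 20 and Smith normal form diag(1,1,1,1,1,1,1,1,1,1,1,1,1,1,1,1,1,1,1,2).

Reading off H_k = ker ∂_k / im ∂_{k+1}:

  H_0: rank C_0 − rank ∂_1 = 10 − 9 = 1, and the invariant factors of ∂_1 are all 1, so H_0 = Z.
  H_1: rank ker ∂_1 − rank ∂_2 = (30 − 9) − 20 = 1, and ∂_2 has invariant factor 2 > 1, so H_1 = Z ⊕ Z/2.
  H_2: rank ker ∂_2 − rank ∂_3 = (20 − 20) − 0 = 0, and there is no ∂_3, so H_2 = 0.

As a check, the Euler characteristic is 10 − 30 + 20 = 0, which agrees with 1 − 1 + 0 = 0.

H_0 ≅ Z,  H_1 ≅ Z ⊕ Z/2,  H_2 = 0.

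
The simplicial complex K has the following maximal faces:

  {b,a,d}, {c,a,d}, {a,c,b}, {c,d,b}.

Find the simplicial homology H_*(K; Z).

H_0 = Z,  H_1 = 0,  H_2 = Z.

Take the total order a < b < c < d on the vertex set. Then K (dimension 2) consists of the simplices:

  0-simplices (4): a, b, c, d
  1-simplices (6): ab, ac, ad, bc, bd, cd
  2-simplices (4): abc, abd, acd, bcd

giving chain groups C_0 ≅ Z^4, C_1 ≅ Z^6, C_2 ≅ Z^4.

∂_1: C_1 → C_0 maps an edge to its endpoints' difference, ∂[p,q] = q − p. For instance
  ∂cd = d − c.
This gives a 4×6 integer matrix of rank 3; reducing to Smith normal form yields diagonal entries (1,1,1).

∂_2: C_2 → C_1 acts by ∂[p,q,r] = [q,r] − [p,r] + [p,q]. For instance
  ∂abd = bd − ad + ab,
  ∂bcd = cd − bd + bc.
The 6×4 boundary matrix has rank 3 and Smith normal form diag(1,1,1).

Reading off H_k = ker ∂_k / im ∂_{k+1}:

  H_0: rank C_0 − rank ∂_1 = 4 − 3 = 1, and the invariant factors of ∂_1 are all 1, so H_0 ≅ Z.
  H_1: rank ker ∂_1 − rank ∂_2 = (6 − 3) − 3 = 0, and the invariant factors of ∂_2 are all 1, so H_1 ≅ 0.
  H_2: rank ker ∂_2 − rank ∂_3 = (4 − 3) − 0 = 1, and there is no ∂_3, so H_2 ≅ Z.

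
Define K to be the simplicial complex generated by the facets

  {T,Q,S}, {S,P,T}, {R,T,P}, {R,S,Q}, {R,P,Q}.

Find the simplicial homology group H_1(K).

H_1 ≅ Z.

We work with the vertex ordering P < Q < R < S < T. The simplices of K, each written with vertices in increasing order, are:

  0-simplices (5): P, Q, R, S, T
  1-simplices (10): PQ, PR, PS, PT, QR, QS, QT, RS, RT, ST
  2-simplices (5): PQR, PRT, PST, QRS, QST

Hence C_0 ≅ Z^5, C_1 ≅ Z^10, C_2 ≅ Z^5.

Boundary ∂_1: C_1 → C_0 sends each edge [p,q] (with p < q) to q − p.
The 5×10 boundary matrix has rank 4 and Smith normal form diag(1,1,1,1).

The boundary map ∂_2: C_2 → C_1 maps a triangle to the signed sum of its edges. For instance
  ∂PRT = RT − PT + PR,
  ∂PST = ST − PT + PS.
This gives a 10×5 integer matrix of rank 5; reducing to Smith normal form yields diagonal entries (1,1,1,1,1).

Computing H_k = (kernel of ∂_k) / (image of ∂_{k+1}):

  H_1: rank ker ∂_1 − rank ∂_2 = (10 − 4) − 5 = 1, and the invariant factors of ∂_2 are all 1, so H_1 ≅ Z.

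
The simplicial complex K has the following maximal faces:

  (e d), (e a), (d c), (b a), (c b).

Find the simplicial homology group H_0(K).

H_0 ≅ Z.

Order the vertices as a < b < c < d < e. Listing each simplex with vertices in this order, K has dimension 1 with simplices:

  0-simplices (5): a, b, c, d, e
  1-simplices (5): ab, ae, bc, cd, de

Hence C_0 ≅ Z^5, C_1 ≅ Z^5.

The boundary map ∂_1: C_1 → C_0 maps an edge to its endpoints' difference, ∂[p,q] = q − p. For instance
  ∂cd = d − c.
The 5×5 boundary matrix has rank 4 and Smith normal form diag(1,1,1,1).

Computing H_k = (kernel of ∂_k) / (image of ∂_{k+1}):

  H_0: rank C_0 − rank ∂_1 = 5 − 4 = 1, and the invariant factors of ∂_1 are all 1, so H_0 = Z.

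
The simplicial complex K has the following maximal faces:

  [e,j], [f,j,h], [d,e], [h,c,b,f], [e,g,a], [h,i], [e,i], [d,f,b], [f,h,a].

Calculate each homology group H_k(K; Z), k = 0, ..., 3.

H_0 ≅ Z,  H_1 ≅ Z^3,  H_2 = 0,  H_3 = 0.

K has 10 vertices, 19 edges, 8 triangles, 1 3-simplex.
rank ∂_0 = 0, rank ∂_1 = 9 ⇒ b_0 = 10 − 0 − 9 = 1; all invariant factors of ∂_1 are 1 so no torsion. So H_0 = Z.
rank ∂_1 = 9, rank ∂_2 = 7 ⇒ b_1 = 19 − 9 − 7 = 3; all invariant factors of ∂_2 are 1 so no torsion. So H_1 = Z^3.
rank ∂_2 = 7, rank ∂_3 = 1 ⇒ b_2 = 8 − 7 − 1 = 0; all invariant factors of ∂_3 are 1 so no torsion. So H_2 = 0.
rank ∂_3 = 1, rank ∂_4 = 0 ⇒ b_3 = 1 − 1 − 0 = 0. So H_3 = 0.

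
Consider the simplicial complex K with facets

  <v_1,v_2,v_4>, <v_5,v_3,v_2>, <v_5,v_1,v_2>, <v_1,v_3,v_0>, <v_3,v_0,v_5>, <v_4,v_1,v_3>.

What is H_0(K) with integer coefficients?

Order the vertices as v_0 < v_1 < v_2 < v_3 < v_4 < v_5. Listing each simplex with vertices in this order, K has dimension 2 with simplices:

  0-simplices (6): [v_0], [v_1], [v_2], [v_3], [v_4], [v_5]
  1-simplices (12): [v_0,v_1], [v_0,v_3], [v_0,v_5], [v_1,v_2], [v_1,v_3], [v_1,v_4], [v_1,v_5], [v_2,v_3], [v_2,v_4], [v_2,v_5], [v_3,v_4], [v_3,v_5]
  2-simplices (6): [v_0,v_1,v_3], [v_0,v_3,v_5], [v_1,v_2,v_4], [v_1,v_2,v_5], [v_1,v_3,v_4], [v_2,v_3,v_5]

so the chain groups are C_0 ≅ Z^6, C_1 ≅ Z^12, C_2 ≅ Z^6.

∂_1: C_1 → C_0 is given by ∂[p,q] = [q] − [p]. For instance
  ∂[v_1,v_2] = [v_2] − [v_1].
The resulting 6×12 matrix has rank 5, and its Smith normal form has invariant factors (1,1,1,1,1).

The boundary map ∂_2: C_2 → C_1 sends each 2-simplex [p,q,r] to [q,r] − [p,r] + [p,q]. For instance
  ∂[v_1,v_3,v_4] = [v_3,v_4] − [v_1,v_4] + [v_1,v_3],
  ∂[v_1,v_2,v_4] = [v_2,v_4] − [v_1,v_4] + [v_1,v_2].
As a 12×6 matrix over Z this has rank 6, with invariant factors (1,1,1,1,1,1).

From H_k ≅ ker(∂_k) / im(∂_{k+1}) we obtain:

  H_0: rank C_0 − rank ∂_1 = 6 − 5 = 1, and the invariant factors of ∂_1 are all 1, so H_0 ≅ Z.

H_0 = Z.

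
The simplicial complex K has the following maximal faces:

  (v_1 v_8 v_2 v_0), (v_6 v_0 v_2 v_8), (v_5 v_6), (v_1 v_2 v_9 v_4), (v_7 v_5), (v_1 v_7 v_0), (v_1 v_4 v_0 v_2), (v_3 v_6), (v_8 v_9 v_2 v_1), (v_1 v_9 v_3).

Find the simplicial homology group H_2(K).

Fix the vertex order v_0 < v_1 < v_2 < v_3 < v_4 < v_5 < v_6 < v_7 < v_8 < v_9 and write every simplex with vertices in increasing order. Then dim K = 3 and the simplices of K are:

  0-simplices (10): [v_0], [v_1], [v_2], [v_3], [v_4], [v_5], [v_6], [v_7], [v_8], [v_9]
  1-simplices (23): (23 of them)
  2-simplices (17): (17 of them)
  3-simplices (5): [v_0,v_1,v_2,v_4], [v_0,v_1,v_2,v_8], [v_0,v_2,v_6,v_8], [v_1,v_2,v_4,v_9], [v_1,v_2,v_8,v_9]

Hence C_0 ≅ Z^10, C_1 ≅ Z^23, C_2 ≅ Z^17, C_3 ≅ Z^5.

∂_1: C_1 → C_0 sends each edge [p,q] (with p < q) to q − p.
The 10×23 boundary matrix has rank 9 and Smith normal form diag(1,1,1,1,1,1,1,1,1).

The boundary map ∂_2: C_2 → C_1 sends each 2-simplex [p,q,r] to [q,r] − [p,r] + [p,q]. For instance
  ∂[v_1,v_2,v_4] = [v_2,v_4] − [v_1,v_4] + [v_1,v_2],
  ∂[v_0,v_2,v_6] = [v_2,v_6] − [v_0,v_6] + [v_0,v_2].
The resulting 23×17 matrix has rank 12, and its Smith normal form has invariant factors (1,1,1,1,1,1,1,1,1,1,1,1).

Boundary ∂_3: C_3 → C_2 sends each 3-simplex σ to the alternating sum Σ_i (−1)^i (σ with its i-th vertex removed). For instance
  ∂[v_1,v_2,v_4,v_9] = [v_2,v_4,v_9] − [v_1,v_4,v_9] + [v_1,v_2,v_9] − [v_1,v_2,v_4],
  ∂[v_0,v_1,v_2,v_4] = [v_1,v_2,v_4] − [v_0,v_2,v_4] + [v_0,v_1,v_4] − [v_0,v_1,v_2].
The 17×5 boundary matrix has rank 5 and Smith normal form diag(1,1,1,1,1).

From H_k ≅ ker(∂_k) / im(∂_{k+1}) we obtain:

  H_2: rank ker ∂_2 − rank ∂_3 = (17 − 12) − 5 = 0, and the invariant factors of ∂_3 are all 1, so H_2 ≅ 0.

H_2 ≅ 0.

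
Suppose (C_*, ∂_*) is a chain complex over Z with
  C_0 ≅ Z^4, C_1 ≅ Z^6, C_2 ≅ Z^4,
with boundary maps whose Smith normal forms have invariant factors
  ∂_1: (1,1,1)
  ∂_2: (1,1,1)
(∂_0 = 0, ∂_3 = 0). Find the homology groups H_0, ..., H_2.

H_0: b_0 = 4 − 0 − 3 = 1; torsion from ∂_1 factors > 1: none. So H_0 = Z.
H_1: b_1 = 6 − 3 − 3 = 0; torsion from ∂_2 factors > 1: none. So H_1 = 0.
H_2: b_2 = 4 − 3 − 0 = 1; torsion from ∂_3 factors > 1: none. So H_2 = Z.

H_0 = Z,  H_1 = 0,  H_2 = Z.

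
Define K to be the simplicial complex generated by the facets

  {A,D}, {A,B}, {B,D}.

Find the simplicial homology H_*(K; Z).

H_0 ≅ Z,  H_1 ≅ Z.

Fix the vertex order A < B < D and write every simplex with vertices in increasing order. Then dim K = 1 and the simplices of K are:

  0-simplices (3): A, B, D
  1-simplices (3): AB, AD, BD

so the chain groups are C_0 ≅ Z^3, C_1 ≅ Z^3.

Boundary ∂_1: C_1 → C_0 maps an edge to its endpoints' difference, ∂[p,q] = q − p. For instance
  ∂AD = D − A.
The resulting 3×3 matrix has rank 2, and its Smith normal form has invariant factors (1,1).

Now H_k = ker ∂_k / im ∂_{k+1}, so:

  H_0: rank C_0 − rank ∂_1 = 3 − 2 = 1, and the invariant factors of ∂_1 are all 1, so H_0 ≅ Z.
  H_1: rank ker ∂_1 − rank ∂_2 = (3 − 2) − 0 = 1, and there is no ∂_2, so H_1 ≅ Z.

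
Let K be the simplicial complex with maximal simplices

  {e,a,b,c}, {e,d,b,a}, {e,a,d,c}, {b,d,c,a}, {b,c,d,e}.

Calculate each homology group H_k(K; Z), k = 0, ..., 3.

H_0 ≅ Z,  H_1 = 0,  H_2 = 0,  H_3 ≅ Z.

Order the vertices as a < b < c < d < e. Listing each simplex with vertices in this order, K has dimension 3 with simplices:

  0-simplices (5): a, b, c, d, e
  1-simplices (10): ab, ac, ad, ae, bc, bd, be, cd, ce, de
  2-simplices (10): abc, abd, abe, acd, ace, ade, bcd, bce, bde, cde
  3-simplices (5): abcd, abce, abde, acde, bcde

giving chain groups C_0 ≅ Z^5, C_1 ≅ Z^10, C_2 ≅ Z^10, C_3 ≅ Z^5.

Boundary ∂_1: C_1 → C_0 maps an edge to its endpoints' difference, ∂[p,q] = q − p. For instance
  ∂ae = e − a.
The 5×10 boundary matrix has rank 4 and Smith normal form diag(1,1,1,1).

Boundary ∂_2: C_2 → C_1 maps a triangle to the signed sum of its edges. For instance
  ∂cde = de − ce + cd,
  ∂ade = de − ae + ad.
This gives a 10×10 integer matrix of rank 6; reducing to Smith normal form yields diagonal entries (1,1,1,1,1,1).

Boundary ∂_3: C_3 → C_2 sends each 3-simplex σ to the alternating sum Σ_i (−1)^i (σ with its i-th vertex removed). For instance
  ∂abcd = bcd − acd + abd − abc,
  ∂acde = cde − ade + ace − acd.
As a 10×5 matrix over Z this has rank 4, with invariant factors (1,1,1,1).

Computing H_k = (kernel of ∂_k) / (image of ∂_{k+1}):

  H_0: rank C_0 − rank ∂_1 = 5 − 4 = 1, and the invariant factors of ∂_1 are all 1, so H_0 = Z.
  H_1: rank ker ∂_1 − rank ∂_2 = (10 − 4) − 6 = 0, and the invariant factors of ∂_2 are all 1, so H_1 = 0.
  H_2: rank ker ∂_2 − rank ∂_3 = (10 − 6) − 4 = 0, and the invariant factors of ∂_3 are all 1, so H_2 = 0.
  H_3: rank ker ∂_3 − rank ∂_4 = (5 − 4) − 0 = 1, and there is no ∂_4, so H_3 = Z.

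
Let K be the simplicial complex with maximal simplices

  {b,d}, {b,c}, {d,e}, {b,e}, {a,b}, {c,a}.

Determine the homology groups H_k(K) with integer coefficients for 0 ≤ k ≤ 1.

H_0 ≅ Z,  H_1 ≅ Z^2.

K has 5 vertices, 6 edges.
rank ∂_0 = 0, rank ∂_1 = 4 ⇒ b_0 = 5 − 0 − 4 = 1; all invariant factors of ∂_1 are 1 so no torsion. So H_0 ≅ Z.
rank ∂_1 = 4, rank ∂_2 = 0 ⇒ b_1 = 6 − 4 − 0 = 2. So H_1 ≅ Z^2.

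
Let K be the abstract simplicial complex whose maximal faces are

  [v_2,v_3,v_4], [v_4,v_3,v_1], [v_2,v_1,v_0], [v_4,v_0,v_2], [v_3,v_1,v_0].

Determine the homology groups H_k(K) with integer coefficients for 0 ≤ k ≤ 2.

H_0 ≅ Z,  H_1 ≅ Z,  H_2 = 0.

Order the vertices as v_0 < v_1 < v_2 < v_3 < v_4. Listing each simplex with vertices in this order, K has dimension 2 with simplices:

  0-simplices (5): [v_0], [v_1], [v_2], [v_3], [v_4]
  1-simplices (10): [v_0,v_1], [v_0,v_2], [v_0,v_3], [v_0,v_4], [v_1,v_2], [v_1,v_3], [v_1,v_4], [v_2,v_3], [v_2,v_4], [v_3,v_4]
  2-simplices (5): [v_0,v_1,v_2], [v_0,v_1,v_3], [v_0,v_2,v_4], [v_1,v_3,v_4], [v_2,v_3,v_4]

Hence C_0 ≅ Z^5, C_1 ≅ Z^10, C_2 ≅ Z^5.

Boundary ∂_1: C_1 → C_0 sends each edge [p,q] (with p < q) to q − p.
The resulting 5×10 matrix has rank 4, and its Smith normal form has invariant factors (1,1,1,1).

∂_2: C_2 → C_1 acts by ∂[p,q,r] = [q,r] − [p,r] + [p,q]. For instance
  ∂[v_0,v_1,v_2] = [v_1,v_2] − [v_0,v_2] + [v_0,v_1],
  ∂[v_0,v_1,v_3] = [v_1,v_3] − [v_0,v_3] + [v_0,v_1].
The 10×5 boundary matrix has rank 5 and Smith normal form diag(1,1,1,1,1).

Computing H_k = (kernel of ∂_k) / (image of ∂_{k+1}):

  H_0: rank C_0 − rank ∂_1 = 5 − 4 = 1, and the invariant factors of ∂_1 are all 1, so H_0 = Z.
  H_1: rank ker ∂_1 − rank ∂_2 = (10 − 4) − 5 = 1, and the invariant factors of ∂_2 are all 1, so H_1 = Z.
  H_2: rank ker ∂_2 − rank ∂_3 = (5 − 5) − 0 = 0, and there is no ∂_3, so H_2 = 0.

(K is a triangulation of the Möbius band.)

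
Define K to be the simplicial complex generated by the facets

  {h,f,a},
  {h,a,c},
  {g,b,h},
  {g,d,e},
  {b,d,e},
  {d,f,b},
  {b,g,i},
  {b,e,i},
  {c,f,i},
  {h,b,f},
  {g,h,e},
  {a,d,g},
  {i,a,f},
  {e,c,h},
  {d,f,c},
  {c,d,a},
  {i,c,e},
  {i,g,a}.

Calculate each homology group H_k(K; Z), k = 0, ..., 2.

K has 9 vertices, 27 edges, 18 triangles.
rank ∂_0 = 0, rank ∂_1 = 8 ⇒ b_0 = 9 − 0 − 8 = 1; all invariant factors of ∂_1 are 1 so no torsion. So H_0 ≅ Z.
rank ∂_1 = 8, rank ∂_2 = 18 ⇒ b_1 = 27 − 8 − 18 = 1; ∂_2 has invariant factor(s) [2] giving torsion. So H_1 ≅ Z ⊕ Z_2.
rank ∂_2 = 18, rank ∂_3 = 0 ⇒ b_2 = 18 − 18 − 0 = 0. So H_2 ≅ 0.

H_0 = Z,  H_1 = Z ⊕ Z_2,  H_2 = 0.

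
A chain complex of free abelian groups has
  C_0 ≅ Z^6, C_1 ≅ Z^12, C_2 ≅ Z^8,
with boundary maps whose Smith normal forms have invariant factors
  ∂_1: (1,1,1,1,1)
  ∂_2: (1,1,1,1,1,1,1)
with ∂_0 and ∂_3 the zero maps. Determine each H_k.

H_0: b_0 = 6 − 0 − 5 = 1; torsion from ∂_1 factors > 1: none. So H_0 ≅ Z.
H_1: b_1 = 12 − 5 − 7 = 0; torsion from ∂_2 factors > 1: none. So H_1 ≅ 0.
H_2: b_2 = 8 − 7 − 0 = 1; torsion from ∂_3 factors > 1: none. So H_2 ≅ Z.

H_0 ≅ Z,  H_1 = 0,  H_2 ≅ Z.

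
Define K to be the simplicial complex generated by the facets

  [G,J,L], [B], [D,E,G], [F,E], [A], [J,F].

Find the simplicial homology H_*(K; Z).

H_0 = Z^3,  H_1 = Z,  H_2 = 0.

Order the vertices as A < B < D < E < F < G < J < L. Listing each simplex with vertices in this order, K has dimension 2 with simplices:

  0-simplices (8): A, B, D, E, F, G, J, L
  1-simplices (8): DE, DG, EF, EG, FJ, GJ, GL, JL
  2-simplices (2): DEG, GJL

so the chain groups are C_0 ≅ Z^8, C_1 ≅ Z^8, C_2 ≅ Z^2.

Boundary ∂_1: C_1 → C_0 sends each edge [p,q] (with p < q) to q − p. For instance
  ∂GJ = J − G.
This gives a 8×8 integer matrix of rank 5; reducing to Smith normal form yields diagonal entries (1,1,1,1,1).

Boundary ∂_2: C_2 → C_1 sends each 2-simplex [p,q,r] to [q,r] − [p,r] + [p,q]. For instance
  ∂DEG = EG − DG + DE,
  ∂GJL = JL − GL + GJ.
This gives a 8×2 integer matrix of rank 2; reducing to Smith normal form yields diagonal entries (1,1).

Reading off H_k = ker ∂_k / im ∂_{k+1}:

  H_0: rank C_0 − rank ∂_1 = 8 − 5 = 3, and the invariant factors of ∂_1 are all 1, so H_0 ≅ Z^3.
  H_1: rank ker ∂_1 − rank ∂_2 = (8 − 5) − 2 = 1, and the invariant factors of ∂_2 are all 1, so H_1 ≅ Z.
  H_2: rank ker ∂_2 − rank ∂_3 = (2 − 2) − 0 = 0, and there is no ∂_3, so H_2 ≅ 0.

As a check, the Euler characteristic is 8 − 8 + 2 = 2, which agrees with 3 − 1 + 0 = 2.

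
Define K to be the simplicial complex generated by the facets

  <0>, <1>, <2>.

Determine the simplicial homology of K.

H_0 ≅ Z^3.

K has 3 vertices.
rank ∂_0 = 0, rank ∂_1 = 0 ⇒ b_0 = 3 − 0 − 0 = 3. So H_0 ≅ Z^3.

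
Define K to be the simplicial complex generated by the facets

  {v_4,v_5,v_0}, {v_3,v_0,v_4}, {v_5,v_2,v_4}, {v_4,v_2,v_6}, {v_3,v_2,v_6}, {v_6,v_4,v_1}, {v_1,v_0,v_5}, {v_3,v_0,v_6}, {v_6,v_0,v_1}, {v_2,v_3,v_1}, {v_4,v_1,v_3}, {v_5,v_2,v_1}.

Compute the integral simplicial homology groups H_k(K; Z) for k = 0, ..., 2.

H_0 ≅ Z,  H_1 ≅ Z/2,  H_2 = 0.

We work with the vertex ordering v_0 < v_1 < v_2 < v_3 < v_4 < v_5 < v_6. The simplices of K, each written with vertices in increasing order, are:

  0-simplices (7): [v_0], [v_1], [v_2], [v_3], [v_4], [v_5], [v_6]
  1-simplices (18): (18 of them)
  2-simplices (12): (12 of them)

giving chain groups C_0 ≅ Z^7, C_1 ≅ Z^18, C_2 ≅ Z^12.

Boundary ∂_1: C_1 → C_0 sends each edge [p,q] (with p < q) to q − p. For instance
  ∂[v_1,v_3] = [v_3] − [v_1].
The 7×18 boundary matrix has rank 6 and Smith normal form diag(1,1,1,1,1,1).

The boundary map ∂_2: C_2 → C_1 sends each 2-simplex [p,q,r] to [q,r] − [p,r] + [p,q]. For instance
  ∂[v_0,v_3,v_4] = [v_3,v_4] − [v_0,v_4] + [v_0,v_3],
  ∂[v_2,v_4,v_6] = [v_4,v_6] − [v_2,v_6] + [v_2,v_4].
The resulting 18×12 matrix has rank 12, and its Smith normal form has invariant factors (1,1,1,1,1,1,1,1,1,1,1,2).

Now H_k = ker ∂_k / im ∂_{k+1}, so:

  H_0: rank C_0 − rank ∂_1 = 7 − 6 = 1, and the invariant factors of ∂_1 are all 1, so H_0 = Z.
  H_1: rank ker ∂_1 − rank ∂_2 = (18 − 6) − 12 = 0, and ∂_2 has invariant factor 2 > 1, so H_1 = Z/2.
  H_2: rank ker ∂_2 − rank ∂_3 = (12 − 12) − 0 = 0, and there is no ∂_3, so H_2 = 0.

As a check, the Euler characteristic is 7 − 18 + 12 = 1, which agrees with 1 − 0 + 0 = 1.
(K is a triangulation of the real projective plane RP^2.)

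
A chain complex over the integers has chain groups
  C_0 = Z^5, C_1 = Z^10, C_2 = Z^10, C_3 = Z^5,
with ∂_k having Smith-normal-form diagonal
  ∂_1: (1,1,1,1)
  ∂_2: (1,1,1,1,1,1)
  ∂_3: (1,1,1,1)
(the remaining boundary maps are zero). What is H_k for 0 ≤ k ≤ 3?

H_0 = Z,  H_1 = 0,  H_2 = 0,  H_3 = Z.

H_0: b_0 = 5 − 0 − 4 = 1; torsion from ∂_1 factors > 1: none. So H_0 = Z.
H_1: b_1 = 10 − 4 − 6 = 0; torsion from ∂_2 factors > 1: none. So H_1 = 0.
H_2: b_2 = 10 − 6 − 4 = 0; torsion from ∂_3 factors > 1: none. So H_2 = 0.
H_3: b_3 = 5 − 4 − 0 = 1; torsion from ∂_4 factors > 1: none. So H_3 = Z.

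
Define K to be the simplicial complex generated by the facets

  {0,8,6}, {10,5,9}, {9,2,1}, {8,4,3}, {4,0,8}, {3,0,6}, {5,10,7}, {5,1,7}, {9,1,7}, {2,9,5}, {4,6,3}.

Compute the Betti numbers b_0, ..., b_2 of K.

b_0 = 2, b_1 = 2, b_2 = 0.

Take the total order 0 < 1 < 2 < 3 < 4 < 5 < 6 < 7 < 8 < 9 < 10 on the vertex set. Then K (dimension 2) consists of the simplices:

  0-simplices (11): [0], [1], [2], [3], [4], [5], [6], [7], [8], [9], [10]
  1-simplices (22): [0,3], [0,4], [0,6], [0,8], [1,2], [1,5], [1,7], [1,9], [2,5], [2,9], [3,4], [3,6], [3,8], [4,6], [4,8], [5,7], [5,9], [5,10], [6,8], [7,9], [7,10], [9,10]
  2-simplices (11): [0,3,6], [0,4,8], [0,6,8], [1,2,9], [1,5,7], [1,7,9], [2,5,9], [3,4,6], [3,4,8], [5,7,10], [5,9,10]

giving chain groups C_0 ≅ Z^11, C_1 ≅ Z^22, C_2 ≅ Z^11.

The boundary map ∂_1: C_1 → C_0 maps an edge to its endpoints' difference, ∂[p,q] = q − p.
This gives a 11×22 integer matrix of rank 9; reducing to Smith normal form yields diagonal entries (1,1,1,1,1,1,1,1,1).

Boundary ∂_2: C_2 → C_1 maps a triangle to the signed sum of its edges. For instance
  ∂[1,7,9] = [7,9] − [1,9] + [1,7],
  ∂[5,9,10] = [9,10] − [5,10] + [5,9].
As a 22×11 matrix over Z this has rank 11, with invariant factors (1,1,1,1,1,1,1,1,1,1,1).

Computing H_k = (kernel of ∂_k) / (image of ∂_{k+1}):

  H_0: rank C_0 − rank ∂_1 = 11 − 9 = 2, and the invariant factors of ∂_1 are all 1, so H_0 = Z^2.
  H_1: rank ker ∂_1 − rank ∂_2 = (22 − 9) − 11 = 2, and the invariant factors of ∂_2 are all 1, so H_1 = Z^2.
  H_2: rank ker ∂_2 − rank ∂_3 = (11 − 11) − 0 = 0, and there is no ∂_3, so H_2 = 0.

Hence the Betti numbers are b_0 = 2, b_1 = 2, b_2 = 0.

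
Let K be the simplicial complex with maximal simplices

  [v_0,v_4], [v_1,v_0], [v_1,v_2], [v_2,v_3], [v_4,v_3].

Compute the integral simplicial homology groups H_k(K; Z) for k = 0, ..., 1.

We work with the vertex ordering v_0 < v_1 < v_2 < v_3 < v_4. The simplices of K, each written with vertices in increasing order, are:

  0-simplices (5): [v_0], [v_1], [v_2], [v_3], [v_4]
  1-simplices (5): [v_0,v_1], [v_0,v_4], [v_1,v_2], [v_2,v_3], [v_3,v_4]

so the chain groups are C_0 ≅ Z^5, C_1 ≅ Z^5.

∂_1: C_1 → C_0 maps an edge to its endpoints' difference, ∂[p,q] = q − p. For instance
  ∂[v_2,v_3] = [v_3] − [v_2].
The 5×5 boundary matrix has rank 4 and Smith normal form diag(1,1,1,1).

From H_k ≅ ker(∂_k) / im(∂_{k+1}) we obtain:

  H_0: rank C_0 − rank ∂_1 = 5 − 4 = 1, and the invariant factors of ∂_1 are all 1, so H_0 ≅ Z.
  H_1: rank ker ∂_1 − rank ∂_2 = (5 − 4) − 0 = 1, and there is no ∂_2, so H_1 ≅ Z.

(K is a triangulation of the circle S^1.)

H_0 ≅ Z,  H_1 ≅ Z.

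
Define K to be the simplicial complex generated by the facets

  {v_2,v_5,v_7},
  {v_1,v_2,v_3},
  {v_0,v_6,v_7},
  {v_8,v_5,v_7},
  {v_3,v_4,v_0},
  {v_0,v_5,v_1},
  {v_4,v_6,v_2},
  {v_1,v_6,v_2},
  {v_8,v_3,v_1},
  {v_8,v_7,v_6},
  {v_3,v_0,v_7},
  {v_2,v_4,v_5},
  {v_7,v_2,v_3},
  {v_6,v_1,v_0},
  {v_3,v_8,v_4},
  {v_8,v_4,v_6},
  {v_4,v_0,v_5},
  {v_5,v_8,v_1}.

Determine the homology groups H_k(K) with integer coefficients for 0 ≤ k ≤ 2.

Order the vertices as v_0 < v_1 < v_2 < v_3 < v_4 < v_5 < v_6 < v_7 < v_8. Listing each simplex with vertices in this order, K has dimension 2 with simplices:

  0-simplices (9): [v_0], [v_1], [v_2], [v_3], [v_4], [v_5], [v_6], [v_7], [v_8]
  1-simplices (27): (27 of them)
  2-simplices (18): (18 of them)

giving chain groups C_0 ≅ Z^9, C_1 ≅ Z^27, C_2 ≅ Z^18.

The boundary map ∂_1: C_1 → C_0 is given by ∂[p,q] = [q] − [p].
As a 9×27 matrix over Z this has rank 8, with invariant factors (1,1,1,1,1,1,1,1).

The boundary map ∂_2: C_2 → C_1 sends each 2-simplex [p,q,r] to [q,r] − [p,r] + [p,q]. For instance
  ∂[v_0,v_1,v_5] = [v_1,v_5] − [v_0,v_5] + [v_0,v_1],
  ∂[v_5,v_7,v_8] = [v_7,v_8] − [v_5,v_8] + [v_5,v_7].
This gives a 27×18 integer matrix of rank 17; reducing to Smith normal form yields diagonal entries (1,1,1,1,1,1,1,1,1,1,1,1,1,1,1,1,1).

From H_k ≅ ker(∂_k) / im(∂_{k+1}) we obtain:

  H_0: rank C_0 − rank ∂_1 = 9 − 8 = 1, and the invariant factors of ∂_1 are all 1, so H_0 ≅ Z.
  H_1: rank ker ∂_1 − rank ∂_2 = (27 − 8) − 17 = 2, and the invariant factors of ∂_2 are all 1, so H_1 ≅ Z^2.
  H_2: rank ker ∂_2 − rank ∂_3 = (18 − 17) − 0 = 1, and there is no ∂_3, so H_2 ≅ Z.

H_0 = Z,  H_1 = Z^2,  H_2 = Z.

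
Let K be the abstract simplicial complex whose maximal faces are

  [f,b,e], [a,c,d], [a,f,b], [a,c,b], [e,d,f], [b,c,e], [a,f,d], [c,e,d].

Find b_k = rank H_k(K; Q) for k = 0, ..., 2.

We work with the vertex ordering a < b < c < d < e < f. The simplices of K, each written with vertices in increasing order, are:

  0-simplices (6): a, b, c, d, e, f
  1-simplices (12): ab, ac, ad, af, bc, be, bf, cd, ce, de, df, ef
  2-simplices (8): abc, abf, acd, adf, bce, bef, cde, def

Hence C_0 ≅ Z^6, C_1 ≅ Z^12, C_2 ≅ Z^8.

∂_1: C_1 → C_0 is given by ∂[p,q] = [q] − [p].
This gives a 6×12 integer matrix of rank 5; reducing to Smith normal form yields diagonal entries (1,1,1,1,1).

∂_2: C_2 → C_1 maps a triangle to the signed sum of its edges. For instance
  ∂bce = ce − be + bc,
  ∂def = ef − df + de.
As a 12×8 matrix over Z this has rank 7, with invariant factors (1,1,1,1,1,1,1).

Computing H_k = (kernel of ∂_k) / (image of ∂_{k+1}):

  H_0: rank C_0 − rank ∂_1 = 6 − 5 = 1, and the invariant factors of ∂_1 are all 1, so H_0 ≅ Z.
  H_1: rank ker ∂_1 − rank ∂_2 = (12 − 5) − 7 = 0, and the invariant factors of ∂_2 are all 1, so H_1 ≅ 0.
  H_2: rank ker ∂_2 − rank ∂_3 = (8 − 7) − 0 = 1, and there is no ∂_3, so H_2 ≅ Z.

As a check, the Euler characteristic is 6 − 12 + 8 = 2, which agrees with 1 − 0 + 1 = 2.
(K is a triangulation of the 2-sphere S^2.)

Hence the Betti numbers are b_0 = 1, b_1 = 0, b_2 = 1.

b_0 = 1, b_1 = 0, b_2 = 1.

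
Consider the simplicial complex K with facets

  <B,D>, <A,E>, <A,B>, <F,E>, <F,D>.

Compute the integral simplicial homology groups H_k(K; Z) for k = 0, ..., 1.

H_0 = Z,  H_1 = Z.

Order the vertices as A < B < D < E < F. Listing each simplex with vertices in this order, K has dimension 1 with simplices:

  0-simplices (5): A, B, D, E, F
  1-simplices (5): AB, AE, BD, DF, EF

so the chain groups are C_0 ≅ Z^5, C_1 ≅ Z^5.

Boundary ∂_1: C_1 → C_0 sends each edge [p,q] (with p < q) to q − p. For instance
  ∂EF = F − E.
This gives a 5×5 integer matrix of rank 4; reducing to Smith normal form yields diagonal entries (1,1,1,1).

Now H_k = ker ∂_k / im ∂_{k+1}, so:

  H_0: rank C_0 − rank ∂_1 = 5 − 4 = 1, and the invariant factors of ∂_1 are all 1, so H_0 ≅ Z.
  H_1: rank ker ∂_1 − rank ∂_2 = (5 − 4) − 0 = 1, and there is no ∂_2, so H_1 ≅ Z.

As a check, the Euler characteristic is 5 − 5 = 0, which agrees with 1 − 1 = 0.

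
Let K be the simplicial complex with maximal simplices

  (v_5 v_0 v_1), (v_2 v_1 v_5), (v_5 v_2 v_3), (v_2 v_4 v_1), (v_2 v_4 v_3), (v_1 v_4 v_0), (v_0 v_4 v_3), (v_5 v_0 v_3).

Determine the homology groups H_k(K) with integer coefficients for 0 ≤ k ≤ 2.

H_0 ≅ Z,  H_1 = 0,  H_2 ≅ Z.

We work with the vertex ordering v_0 < v_1 < v_2 < v_3 < v_4 < v_5. The simplices of K, each written with vertices in increasing order, are:

  0-simplices (6): [v_0], [v_1], [v_2], [v_3], [v_4], [v_5]
  1-simplices (12): [v_0,v_1], [v_0,v_3], [v_0,v_4], [v_0,v_5], [v_1,v_2], [v_1,v_4], [v_1,v_5], [v_2,v_3], [v_2,v_4], [v_2,v_5], [v_3,v_4], [v_3,v_5]
  2-simplices (8): [v_0,v_1,v_4], [v_0,v_1,v_5], [v_0,v_3,v_4], [v_0,v_3,v_5], [v_1,v_2,v_4], [v_1,v_2,v_5], [v_2,v_3,v_4], [v_2,v_3,v_5]

so the chain groups are C_0 ≅ Z^6, C_1 ≅ Z^12, C_2 ≅ Z^8.

The boundary map ∂_1: C_1 → C_0 is given by ∂[p,q] = [q] − [p].
This gives a 6×12 integer matrix of rank 5; reducing to Smith normal form yields diagonal entries (1,1,1,1,1).

∂_2: C_2 → C_1 maps a triangle to the signed sum of its edges. For instance
  ∂[v_0,v_1,v_4] = [v_1,v_4] − [v_0,v_4] + [v_0,v_1],
  ∂[v_0,v_3,v_4] = [v_3,v_4] − [v_0,v_4] + [v_0,v_3].
The resulting 12×8 matrix has rank 7, and its Smith normal form has invariant factors (1,1,1,1,1,1,1).

From H_k ≅ ker(∂_k) / im(∂_{k+1}) we obtain:

  H_0: rank C_0 − rank ∂_1 = 6 − 5 = 1, and the invariant factors of ∂_1 are all 1, so H_0 ≅ Z.
  H_1: rank ker ∂_1 − rank ∂_2 = (12 − 5) − 7 = 0, and the invariant factors of ∂_2 are all 1, so H_1 ≅ 0.
  H_2: rank ker ∂_2 − rank ∂_3 = (8 − 7) − 0 = 1, and there is no ∂_3, so H_2 ≅ Z.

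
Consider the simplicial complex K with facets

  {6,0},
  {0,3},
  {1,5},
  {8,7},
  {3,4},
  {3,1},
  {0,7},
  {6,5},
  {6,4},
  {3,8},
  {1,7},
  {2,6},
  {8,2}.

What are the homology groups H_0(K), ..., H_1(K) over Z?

H_0 = Z,  H_1 = Z^5.

Take the total order 0 < 1 < 2 < 3 < 4 < 5 < 6 < 7 < 8 on the vertex set. Then K (dimension 1) consists of the simplices:

  0-simplices (9): [0], [1], [2], [3], [4], [5], [6], [7], [8]
  1-simplices (13): [0,3], [0,6], [0,7], [1,3], [1,5], [1,7], [2,6], [2,8], [3,4], [3,8], [4,6], [5,6], [7,8]

Hence C_0 ≅ Z^9, C_1 ≅ Z^13.

Boundary ∂_1: C_1 → C_0 sends each edge [p,q] (with p < q) to q − p.
The resulting 9×13 matrix has rank 8, and its Smith normal form has invariant factors (1,1,1,1,1,1,1,1).

Reading off H_k = ker ∂_k / im ∂_{k+1}:

  H_0: rank C_0 − rank ∂_1 = 9 − 8 = 1, and the invariant factors of ∂_1 are all 1, so H_0 ≅ Z.
  H_1: rank ker ∂_1 − rank ∂_2 = (13 − 8) − 0 = 5, and there is no ∂_2, so H_1 ≅ Z^5.

As a check, the Euler characteristic is 9 − 13 = -4, which agrees with 1 − 5 = -4.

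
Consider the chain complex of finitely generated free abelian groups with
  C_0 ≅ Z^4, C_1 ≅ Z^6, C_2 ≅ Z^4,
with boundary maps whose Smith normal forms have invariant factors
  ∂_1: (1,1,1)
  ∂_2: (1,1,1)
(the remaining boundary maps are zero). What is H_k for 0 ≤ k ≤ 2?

H_0: b_0 = 4 − 0 − 3 = 1; torsion from ∂_1 factors > 1: none. So H_0 = Z.
H_1: b_1 = 6 − 3 − 3 = 0; torsion from ∂_2 factors > 1: none. So H_1 = 0.
H_2: b_2 = 4 − 3 − 0 = 1; torsion from ∂_3 factors > 1: none. So H_2 = Z.

H_0 = Z,  H_1 = 0,  H_2 = Z.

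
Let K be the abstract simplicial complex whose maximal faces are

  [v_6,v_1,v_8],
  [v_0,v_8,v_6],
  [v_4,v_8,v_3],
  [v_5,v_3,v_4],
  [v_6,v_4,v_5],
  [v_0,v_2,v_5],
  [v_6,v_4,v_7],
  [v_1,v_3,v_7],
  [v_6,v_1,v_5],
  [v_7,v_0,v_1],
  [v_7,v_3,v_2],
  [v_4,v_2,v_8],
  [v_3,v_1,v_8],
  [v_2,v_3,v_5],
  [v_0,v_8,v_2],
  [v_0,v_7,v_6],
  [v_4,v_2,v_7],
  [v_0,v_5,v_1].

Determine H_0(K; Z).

H_0 ≅ Z.

K has 9 vertices, 27 edges, 18 triangles.
rank ∂_0 = 0, rank ∂_1 = 8 ⇒ b_0 = 9 − 0 − 8 = 1; all invariant factors of ∂_1 are 1 so no torsion. So H_0 ≅ Z.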